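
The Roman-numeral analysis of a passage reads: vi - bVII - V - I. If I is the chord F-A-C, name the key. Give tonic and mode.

The chord F is a major triad rooted on F; its label is I.
If F is scale degree 1 and the mode makes that degree carry a major triad, the tonic is F and the mode is major.

F major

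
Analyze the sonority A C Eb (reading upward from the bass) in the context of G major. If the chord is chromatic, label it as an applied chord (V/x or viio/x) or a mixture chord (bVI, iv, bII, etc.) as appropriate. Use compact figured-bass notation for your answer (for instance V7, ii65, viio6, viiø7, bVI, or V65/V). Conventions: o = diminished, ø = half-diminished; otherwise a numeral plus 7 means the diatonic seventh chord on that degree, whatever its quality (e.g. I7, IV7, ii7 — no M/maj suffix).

iio

The pitches A-C-Eb form a diminished triad rooted on A.
A is the second degree of G major. This is the diminished supertonic triad, borrowed from the parallel minor.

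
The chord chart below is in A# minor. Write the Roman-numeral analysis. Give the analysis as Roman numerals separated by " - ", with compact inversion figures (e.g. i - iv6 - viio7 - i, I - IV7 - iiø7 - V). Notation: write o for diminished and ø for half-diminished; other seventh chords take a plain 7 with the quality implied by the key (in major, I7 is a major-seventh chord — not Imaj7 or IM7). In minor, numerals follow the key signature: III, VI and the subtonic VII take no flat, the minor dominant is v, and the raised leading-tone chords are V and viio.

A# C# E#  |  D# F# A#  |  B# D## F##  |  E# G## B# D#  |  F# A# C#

A#-C#-E#: minor triad on A# = scale degree 1 → i.
D#-F#-A#: root D# is the subdominant; minor triad there is iv.
B#-D##-F##: chromatic; B# is V of V, so V/V.
E#-G##-B#-D#: root E# is the dominant; dominant seventh chord there is V7.
F#-A#-C#: root F# is the submediant; major triad there is VI.

i - iv - V/V - V7 - VI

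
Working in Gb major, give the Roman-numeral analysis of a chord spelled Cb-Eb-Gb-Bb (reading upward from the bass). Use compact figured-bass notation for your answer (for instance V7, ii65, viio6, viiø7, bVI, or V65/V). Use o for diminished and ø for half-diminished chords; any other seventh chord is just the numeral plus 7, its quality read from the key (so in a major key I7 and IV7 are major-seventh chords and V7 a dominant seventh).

IV7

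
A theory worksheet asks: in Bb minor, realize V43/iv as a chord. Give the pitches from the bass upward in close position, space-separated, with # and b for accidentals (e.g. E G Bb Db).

F Ab Bb D

V43/iv is a secondary dominant — the dominant seventh of iv. iv in Bb minor is Eb, so the applied chord's root is Bb, a perfect fifth above.
Building a dominant seventh chord on Bb gives Bb-D-F-Ab.
The figured bass 43 indicates second inversion, placing the fifth (F) in the bass: F-Ab-Bb-D.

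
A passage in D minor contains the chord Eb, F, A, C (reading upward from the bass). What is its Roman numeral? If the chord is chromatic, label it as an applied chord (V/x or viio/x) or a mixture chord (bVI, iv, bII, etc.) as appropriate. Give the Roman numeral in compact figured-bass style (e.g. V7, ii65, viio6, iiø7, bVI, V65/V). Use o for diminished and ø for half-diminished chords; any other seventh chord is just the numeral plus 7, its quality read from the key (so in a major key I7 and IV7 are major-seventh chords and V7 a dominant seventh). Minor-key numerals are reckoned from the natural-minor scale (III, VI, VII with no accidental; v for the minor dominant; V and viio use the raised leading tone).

The pitches F-A-C-Eb form a dominant seventh chord rooted on F.
F is not a diatonic chord root with this quality in D minor, but it lies a perfect fifth above Bb (VI), so the chord functions as an applied dominant of VI.
With Eb in the bass the chord is in third inversion, so the figured bass is 42.

V42/VI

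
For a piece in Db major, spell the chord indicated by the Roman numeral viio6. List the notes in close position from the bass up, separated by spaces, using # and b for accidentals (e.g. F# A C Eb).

Eb Gb C

The numeral's case and figure indicate a diminished triad. In Db major its root, scale degree 7, is C.
Stacking thirds from C gives C-Eb-Gb.
With the 6 figure the chord is in first inversion; from the bass Eb upward in close position it reads Eb-Gb-C.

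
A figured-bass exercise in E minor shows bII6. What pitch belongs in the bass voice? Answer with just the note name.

bII in E minor has root F; the chord is F-A-C.
The figure 6 means first inversion — the third is in the bass.

A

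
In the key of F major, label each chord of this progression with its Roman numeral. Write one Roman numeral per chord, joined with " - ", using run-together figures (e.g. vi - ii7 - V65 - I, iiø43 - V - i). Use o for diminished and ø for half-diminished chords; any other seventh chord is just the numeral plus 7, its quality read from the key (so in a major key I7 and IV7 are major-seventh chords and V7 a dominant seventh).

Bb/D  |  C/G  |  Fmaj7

IV6 - V64 - I7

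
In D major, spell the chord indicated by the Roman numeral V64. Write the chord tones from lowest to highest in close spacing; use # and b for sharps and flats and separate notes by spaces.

The numeral's case and figure indicate a major triad. In D major its root, scale degree 5, is A.
Stacking thirds from A gives A-C#-E.
With the 64 figure the chord is in second inversion; from the bass E upward in close position it reads E-A-C#.

E A C#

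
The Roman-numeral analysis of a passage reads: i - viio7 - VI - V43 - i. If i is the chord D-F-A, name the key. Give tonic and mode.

D minor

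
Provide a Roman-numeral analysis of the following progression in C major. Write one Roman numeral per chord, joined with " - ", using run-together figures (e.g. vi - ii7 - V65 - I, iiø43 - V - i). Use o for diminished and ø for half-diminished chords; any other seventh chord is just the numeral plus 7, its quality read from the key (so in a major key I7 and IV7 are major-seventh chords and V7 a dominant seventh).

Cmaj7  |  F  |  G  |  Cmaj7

I7 - IV - V - I7

Cmaj7 has root C, degree 1 in C major, so I7.
F: root F is the subdominant; major triad there is IV.
G: major triad on G = scale degree 5 → V.
Cmaj7 has root C, degree 1 in C major, so I7.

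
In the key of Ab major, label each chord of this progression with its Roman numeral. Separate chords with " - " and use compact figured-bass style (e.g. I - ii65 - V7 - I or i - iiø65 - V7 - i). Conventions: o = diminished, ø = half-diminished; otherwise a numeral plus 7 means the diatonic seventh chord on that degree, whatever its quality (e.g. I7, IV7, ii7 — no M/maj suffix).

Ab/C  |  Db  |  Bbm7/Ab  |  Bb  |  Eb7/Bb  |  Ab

I6 - IV - ii42 - V/V - V43 - I

Ab/C has root Ab, degree 1 in Ab major, so I6.
Db: major triad on Db = scale degree 4 → IV.
Bbm7/Ab has root Bb, degree 2 in Ab major, so ii42.
Bb: a major triad on Bb, the applied dominant of V → V/V.
Eb7/Bb has root Eb, degree 5 in Ab major, so V43.
Ab has root Ab, degree 1 in Ab major, so I.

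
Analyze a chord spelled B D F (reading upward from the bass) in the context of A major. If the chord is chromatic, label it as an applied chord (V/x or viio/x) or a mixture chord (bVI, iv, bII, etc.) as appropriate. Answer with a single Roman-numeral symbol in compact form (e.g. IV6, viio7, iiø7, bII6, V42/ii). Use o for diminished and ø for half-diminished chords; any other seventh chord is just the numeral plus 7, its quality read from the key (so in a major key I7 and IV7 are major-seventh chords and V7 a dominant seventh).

iio

Stacked in thirds the chord is B-D-F: a diminished triad on B.
B is the second degree of A major. This is the diminished supertonic triad, borrowed from the parallel minor.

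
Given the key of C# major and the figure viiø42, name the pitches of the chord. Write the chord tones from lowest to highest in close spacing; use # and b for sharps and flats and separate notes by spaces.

A# B# D# F#

The numeral's case and figure indicate a half-diminished seventh chord. In C# major its root, scale degree 7, is B#.
Stacking thirds from B# gives B#-D#-F#-A#.
The figured bass 42 indicates third inversion, placing the seventh (A#) in the bass: A#-B#-D#-F#.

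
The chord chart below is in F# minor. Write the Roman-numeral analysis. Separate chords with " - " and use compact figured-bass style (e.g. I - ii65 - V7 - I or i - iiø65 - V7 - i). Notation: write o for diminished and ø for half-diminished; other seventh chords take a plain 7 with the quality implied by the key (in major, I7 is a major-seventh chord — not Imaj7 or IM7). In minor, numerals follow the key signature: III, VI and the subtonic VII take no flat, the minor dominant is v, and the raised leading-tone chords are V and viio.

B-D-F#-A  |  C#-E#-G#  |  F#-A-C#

B-D-F#-A has root B, degree 4 in F# minor, so iv7.
C#-E#-G# has root C#, degree 5 in F# minor, so V.
F#-A-C#: root F# is the tonic; minor triad there is i.

iv7 - V - i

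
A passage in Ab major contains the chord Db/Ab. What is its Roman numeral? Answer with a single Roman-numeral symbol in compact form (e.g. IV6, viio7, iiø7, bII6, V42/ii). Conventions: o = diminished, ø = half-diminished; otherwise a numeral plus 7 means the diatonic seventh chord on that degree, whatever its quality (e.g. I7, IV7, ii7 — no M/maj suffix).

IV64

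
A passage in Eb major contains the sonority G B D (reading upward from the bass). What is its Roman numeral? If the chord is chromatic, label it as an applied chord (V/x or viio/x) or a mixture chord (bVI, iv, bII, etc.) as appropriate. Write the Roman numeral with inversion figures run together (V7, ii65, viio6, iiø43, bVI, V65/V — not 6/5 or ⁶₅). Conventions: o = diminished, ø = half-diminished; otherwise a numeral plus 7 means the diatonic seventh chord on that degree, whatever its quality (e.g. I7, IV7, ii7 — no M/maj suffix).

V/vi

The pitches G-B-D form a major triad rooted on G.
G is not a diatonic chord root with this quality in Eb major, but it lies a perfect fifth above C (vi), so the chord functions as an applied dominant of vi.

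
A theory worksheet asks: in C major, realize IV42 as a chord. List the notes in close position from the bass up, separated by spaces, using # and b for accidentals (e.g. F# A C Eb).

E F A C

The numeral's case and figure indicate a major seventh chord. In C major its root, scale degree 4, is F.
Stacking thirds from F gives F-A-C-E.
The figured bass 42 indicates third inversion, placing the seventh (E) in the bass: E-F-A-C.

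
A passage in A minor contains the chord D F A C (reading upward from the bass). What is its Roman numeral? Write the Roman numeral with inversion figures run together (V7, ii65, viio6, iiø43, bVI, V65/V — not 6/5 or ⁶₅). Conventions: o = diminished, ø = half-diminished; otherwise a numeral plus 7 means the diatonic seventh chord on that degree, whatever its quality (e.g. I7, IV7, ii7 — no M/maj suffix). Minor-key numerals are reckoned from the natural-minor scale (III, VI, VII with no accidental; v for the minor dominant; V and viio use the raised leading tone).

iv7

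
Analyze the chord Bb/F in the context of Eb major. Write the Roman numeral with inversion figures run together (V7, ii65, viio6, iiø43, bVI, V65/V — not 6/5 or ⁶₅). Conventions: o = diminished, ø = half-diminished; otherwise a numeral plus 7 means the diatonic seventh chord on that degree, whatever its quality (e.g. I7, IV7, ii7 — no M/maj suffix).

V64

Stacked in thirds the chord is Bb-D-F: a major triad on Bb.
Bb is scale degree 5 in Eb major, and a major triad on that degree is written V.
With F in the bass the chord is in second inversion, so the figured bass is 64.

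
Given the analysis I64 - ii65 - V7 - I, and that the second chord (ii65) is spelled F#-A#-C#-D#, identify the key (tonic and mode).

The chord D#m7/F# is a minor seventh chord rooted on D#; its label is ii65.
Counting down one scale step from D# places the tonic on C#; a minor seventh chord on degree 2 is diatonic only in major.

C# major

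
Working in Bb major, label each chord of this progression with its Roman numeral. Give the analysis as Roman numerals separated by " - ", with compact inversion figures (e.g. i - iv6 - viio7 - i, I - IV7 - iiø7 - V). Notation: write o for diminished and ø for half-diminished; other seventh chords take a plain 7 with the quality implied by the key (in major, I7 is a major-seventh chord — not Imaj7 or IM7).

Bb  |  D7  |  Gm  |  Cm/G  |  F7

I - V7/vi - vi - ii64 - V7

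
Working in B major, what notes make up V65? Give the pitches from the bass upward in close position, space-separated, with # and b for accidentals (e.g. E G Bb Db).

In B major, scale degree 5 is F#, and the diatonic chord built there is a dominant seventh chord.
Stacking thirds from F# gives F#-A#-C#-E.
With the 65 figure the chord is in first inversion; from the bass A# upward in close position it reads A#-C#-E-F#.

A# C# E F#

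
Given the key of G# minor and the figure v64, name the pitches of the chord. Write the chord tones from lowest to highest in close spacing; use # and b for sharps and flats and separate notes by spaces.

A# D# F#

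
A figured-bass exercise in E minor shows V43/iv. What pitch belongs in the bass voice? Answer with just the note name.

B

The applied chord V43/iv is rooted on E: E-G#-B-D.
The figure 43 means second inversion — the fifth is in the bass.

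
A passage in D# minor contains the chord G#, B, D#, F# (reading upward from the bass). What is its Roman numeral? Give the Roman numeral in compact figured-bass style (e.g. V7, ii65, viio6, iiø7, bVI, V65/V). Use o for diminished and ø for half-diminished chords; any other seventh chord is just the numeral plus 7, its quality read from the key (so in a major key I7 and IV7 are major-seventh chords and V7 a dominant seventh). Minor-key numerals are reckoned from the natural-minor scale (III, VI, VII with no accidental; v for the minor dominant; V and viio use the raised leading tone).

iv7

Stacked in thirds the chord is G#-B-D#-F#: a minor seventh chord on G#.
G# is scale degree 4 in D# minor, and a minor seventh chord on that degree is written iv7.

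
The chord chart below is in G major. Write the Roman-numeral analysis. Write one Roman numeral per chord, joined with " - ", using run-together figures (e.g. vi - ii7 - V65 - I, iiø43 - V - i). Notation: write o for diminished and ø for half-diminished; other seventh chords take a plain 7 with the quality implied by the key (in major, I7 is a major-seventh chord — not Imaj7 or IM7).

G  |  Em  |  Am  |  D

G: major triad on G = scale degree 1 → I.
Em: minor triad on E = scale degree 6 → vi.
Am has root A, degree 2 in G major, so ii.
D: major triad on D = scale degree 5 → V.

I - vi - ii - V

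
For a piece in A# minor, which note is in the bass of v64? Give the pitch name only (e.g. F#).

v in A# minor has root E#; the chord is E#-G#-B#.
The figure 64 means second inversion — the fifth is in the bass.

B#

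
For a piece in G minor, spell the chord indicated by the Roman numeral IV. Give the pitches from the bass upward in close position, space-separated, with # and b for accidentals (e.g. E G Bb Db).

IV is the major subdominant, borrowed from the parallel major. In G minor that root is C.
So the chord is C-E-G.

C E G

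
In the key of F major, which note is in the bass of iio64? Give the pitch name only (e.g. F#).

Db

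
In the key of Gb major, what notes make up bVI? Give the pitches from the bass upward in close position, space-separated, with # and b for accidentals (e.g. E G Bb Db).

Ebb Gb Bbb

bVI is a major triad on the lowered sixth degree, borrowed from the parallel minor. In Gb major that root is Ebb.
So the chord is Ebb-Gb-Bbb.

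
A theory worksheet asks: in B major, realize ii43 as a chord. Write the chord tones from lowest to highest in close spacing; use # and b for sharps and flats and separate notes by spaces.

G# B C# E

The numeral's case and figure indicate a minor seventh chord. In B major its root, the second degree, is C#.
That chord is spelled C#-E-G#-B.
With the 43 figure the chord is in second inversion; from the bass G# upward in close position it reads G#-B-C#-E.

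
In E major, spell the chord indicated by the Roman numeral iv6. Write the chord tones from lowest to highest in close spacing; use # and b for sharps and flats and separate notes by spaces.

C E A

Scale degree 4 in E major is A; here the chord built on it is altered to a minor triad. iv6 is the minor subdominant, borrowed from the parallel minor.
So the chord is A-C-E.
With the 6 figure the chord is in first inversion; from the bass C upward in close position it reads C-E-A.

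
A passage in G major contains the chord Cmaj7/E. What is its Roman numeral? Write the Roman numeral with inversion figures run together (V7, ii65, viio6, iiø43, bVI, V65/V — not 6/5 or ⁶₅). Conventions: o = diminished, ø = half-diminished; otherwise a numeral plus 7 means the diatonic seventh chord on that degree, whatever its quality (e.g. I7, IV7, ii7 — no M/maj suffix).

IV65

Stacked in thirds the chord is C-E-G-B: a major seventh chord on C.
C is scale degree 4 in G major, and a major seventh chord on that degree is written IV7.
With E in the bass the chord is in first inversion, so the figured bass is 65.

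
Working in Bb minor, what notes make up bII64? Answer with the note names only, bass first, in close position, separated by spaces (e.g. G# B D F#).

Gb Cb Eb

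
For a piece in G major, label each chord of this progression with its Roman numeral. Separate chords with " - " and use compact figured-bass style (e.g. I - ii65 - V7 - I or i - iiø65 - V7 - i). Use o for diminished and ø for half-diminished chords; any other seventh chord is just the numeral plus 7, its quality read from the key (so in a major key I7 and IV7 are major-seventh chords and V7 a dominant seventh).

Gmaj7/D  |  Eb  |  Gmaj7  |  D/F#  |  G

Gmaj7/D has root G, degree 1 in G major, so I43.
Eb: Eb with this quality isn't in the key; it's bVI, borrowed from the parallel minor.
Gmaj7: major seventh chord on G = scale degree 1 → I7.
D/F#: major triad on D = scale degree 5 → V6.
G: major triad on G = scale degree 1 → I.

I43 - bVI - I7 - V6 - I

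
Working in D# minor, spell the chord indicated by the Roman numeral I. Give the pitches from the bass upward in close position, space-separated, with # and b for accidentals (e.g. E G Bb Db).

D# F## A#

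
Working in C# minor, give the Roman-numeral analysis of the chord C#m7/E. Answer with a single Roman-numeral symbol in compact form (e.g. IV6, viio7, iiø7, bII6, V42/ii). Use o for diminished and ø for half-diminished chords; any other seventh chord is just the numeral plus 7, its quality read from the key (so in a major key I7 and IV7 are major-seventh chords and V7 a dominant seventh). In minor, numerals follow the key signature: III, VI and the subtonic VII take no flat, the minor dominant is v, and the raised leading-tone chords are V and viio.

Stacked in thirds the chord is C#-E-G#-B: a minor seventh chord on C#.
In C# minor, C# is the tonic; the diatonic minor seventh chord there is i7.
With E in the bass the chord is in first inversion, so the figured bass is 65.

i65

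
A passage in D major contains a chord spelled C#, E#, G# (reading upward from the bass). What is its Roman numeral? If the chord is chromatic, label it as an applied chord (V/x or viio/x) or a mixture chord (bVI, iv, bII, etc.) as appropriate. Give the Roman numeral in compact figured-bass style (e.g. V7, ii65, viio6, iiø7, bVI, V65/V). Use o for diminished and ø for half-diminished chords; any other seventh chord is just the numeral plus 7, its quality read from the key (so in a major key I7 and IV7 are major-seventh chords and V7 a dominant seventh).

V/iii

Stacked in thirds the chord is C#-E#-G#: a major triad on C#.
C# is not a diatonic chord root with this quality in D major, but it lies a perfect fifth above F# (iii), so the chord functions as an applied dominant of iii.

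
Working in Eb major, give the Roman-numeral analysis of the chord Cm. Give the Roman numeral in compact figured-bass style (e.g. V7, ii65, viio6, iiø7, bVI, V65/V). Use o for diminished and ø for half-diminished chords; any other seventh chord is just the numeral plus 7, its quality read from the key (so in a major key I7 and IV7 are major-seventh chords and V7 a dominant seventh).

The pitches C-Eb-G form a minor triad rooted on C.
C is scale degree 6 in Eb major, and a minor triad on that degree is written vi.

vi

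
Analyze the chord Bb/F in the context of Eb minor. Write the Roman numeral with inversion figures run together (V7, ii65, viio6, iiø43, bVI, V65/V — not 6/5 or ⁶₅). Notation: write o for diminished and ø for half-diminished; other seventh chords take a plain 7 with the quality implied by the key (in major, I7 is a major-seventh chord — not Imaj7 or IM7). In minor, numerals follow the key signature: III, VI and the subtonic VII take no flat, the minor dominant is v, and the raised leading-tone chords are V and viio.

V64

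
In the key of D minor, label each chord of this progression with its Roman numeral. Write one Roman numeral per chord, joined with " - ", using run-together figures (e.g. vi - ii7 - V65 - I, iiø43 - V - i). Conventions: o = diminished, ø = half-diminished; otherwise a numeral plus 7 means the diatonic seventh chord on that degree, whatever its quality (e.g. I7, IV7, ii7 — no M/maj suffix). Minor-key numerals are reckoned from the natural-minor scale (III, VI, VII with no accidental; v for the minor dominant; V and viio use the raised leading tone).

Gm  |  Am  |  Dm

iv - v - i

Gm: root G is the subdominant; minor triad there is iv.
Am: minor triad on A = scale degree 5 → v.
Dm: root D is the tonic; minor triad there is i.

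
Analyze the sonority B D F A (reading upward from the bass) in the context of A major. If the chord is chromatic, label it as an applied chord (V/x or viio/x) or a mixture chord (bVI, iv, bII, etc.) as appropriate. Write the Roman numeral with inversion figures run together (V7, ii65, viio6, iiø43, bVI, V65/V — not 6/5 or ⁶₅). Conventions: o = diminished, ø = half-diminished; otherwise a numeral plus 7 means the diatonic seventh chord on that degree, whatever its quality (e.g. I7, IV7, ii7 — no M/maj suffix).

The pitches B-D-F-A form a half-diminished seventh chord rooted on B.
B is the second degree of A major. This is the half-diminished supertonic seventh, borrowed from the parallel minor.

iiø7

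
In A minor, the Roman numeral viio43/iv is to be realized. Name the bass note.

The applied chord viio43/iv is rooted on C#: C#-E-G-Bb.
The figure 43 means second inversion — the fifth is in the bass.

G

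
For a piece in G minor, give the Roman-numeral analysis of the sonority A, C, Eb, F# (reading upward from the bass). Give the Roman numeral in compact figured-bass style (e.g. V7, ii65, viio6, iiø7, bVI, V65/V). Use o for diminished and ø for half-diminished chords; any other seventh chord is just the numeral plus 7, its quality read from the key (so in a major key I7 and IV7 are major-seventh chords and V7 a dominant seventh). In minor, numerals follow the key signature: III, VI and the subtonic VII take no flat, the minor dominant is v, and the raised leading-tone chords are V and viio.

Stacked in thirds the chord is F#-A-C-Eb: a fully diminished seventh chord on F#.
F# is scale degree 7 in G minor, and a fully diminished seventh chord on that degree is written viio7.
With A in the bass the chord is in first inversion, so the figured bass is 65.

viio65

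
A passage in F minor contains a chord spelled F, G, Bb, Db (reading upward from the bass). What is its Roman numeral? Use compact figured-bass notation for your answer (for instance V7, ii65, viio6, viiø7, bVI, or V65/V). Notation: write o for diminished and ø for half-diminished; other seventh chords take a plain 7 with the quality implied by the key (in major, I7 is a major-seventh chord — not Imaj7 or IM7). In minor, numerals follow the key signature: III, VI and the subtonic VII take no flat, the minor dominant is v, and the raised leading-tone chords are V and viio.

iiø42

Stacked in thirds the chord is G-Bb-Db-F: a half-diminished seventh chord on G.
In F minor, G is the supertonic; the diatonic half-diminished seventh chord there is iiø7.
With F in the bass the chord is in third inversion, so the figured bass is 42.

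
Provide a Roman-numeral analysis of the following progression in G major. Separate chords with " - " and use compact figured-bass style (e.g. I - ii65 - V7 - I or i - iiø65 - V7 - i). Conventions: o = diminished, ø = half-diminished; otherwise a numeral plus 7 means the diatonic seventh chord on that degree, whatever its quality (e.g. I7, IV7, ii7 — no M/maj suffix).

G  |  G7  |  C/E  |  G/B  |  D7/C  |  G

I - V7/IV - IV6 - I6 - V42 - I

G: root G is the tonic; major triad there is I.
G7: a dominant seventh chord on G, the applied dominant of IV → V7/IV.
C/E: major triad on C = scale degree 4 → IV6.
G/B: major triad on G = scale degree 1 → I6.
D7/C: root D is the dominant; dominant seventh chord there is V42.
G: major triad on G = scale degree 1 → I.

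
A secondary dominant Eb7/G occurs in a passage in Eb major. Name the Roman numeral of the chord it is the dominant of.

IV

The chord is a dominant seventh chord on Eb.
A dominant resolves down a perfect fifth: Eb → Ab. In Eb major, Ab is scale degree 4, i.e. IV.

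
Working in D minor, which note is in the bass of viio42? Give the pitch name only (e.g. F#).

Bb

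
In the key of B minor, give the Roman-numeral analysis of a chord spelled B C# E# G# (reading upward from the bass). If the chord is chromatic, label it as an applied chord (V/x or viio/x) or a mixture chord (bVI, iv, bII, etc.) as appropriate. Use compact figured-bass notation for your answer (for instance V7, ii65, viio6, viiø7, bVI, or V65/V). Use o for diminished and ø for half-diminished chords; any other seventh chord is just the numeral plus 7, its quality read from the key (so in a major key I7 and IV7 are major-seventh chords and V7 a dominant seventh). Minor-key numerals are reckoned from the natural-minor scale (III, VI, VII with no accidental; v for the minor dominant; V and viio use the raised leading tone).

V42/V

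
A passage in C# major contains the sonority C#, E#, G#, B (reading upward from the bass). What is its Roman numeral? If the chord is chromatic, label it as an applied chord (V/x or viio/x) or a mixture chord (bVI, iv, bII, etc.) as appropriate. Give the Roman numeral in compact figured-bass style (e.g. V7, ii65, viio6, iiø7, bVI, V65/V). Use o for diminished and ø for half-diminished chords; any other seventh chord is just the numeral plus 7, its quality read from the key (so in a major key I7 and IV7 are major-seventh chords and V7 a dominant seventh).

Stacked in thirds the chord is C#-E#-G#-B: a dominant seventh chord on C#.
C# is not a diatonic chord root with this quality in C# major, but it lies a perfect fifth above F# (IV), so the chord functions as an applied dominant of IV.

V7/IV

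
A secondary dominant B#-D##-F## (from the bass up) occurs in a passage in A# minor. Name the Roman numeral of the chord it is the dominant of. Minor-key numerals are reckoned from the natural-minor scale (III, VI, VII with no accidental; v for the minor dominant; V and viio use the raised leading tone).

The chord is a major triad on B#.
A dominant resolves down a perfect fifth: B# → E#. In A# minor, E# is scale degree 5, i.e. V.

V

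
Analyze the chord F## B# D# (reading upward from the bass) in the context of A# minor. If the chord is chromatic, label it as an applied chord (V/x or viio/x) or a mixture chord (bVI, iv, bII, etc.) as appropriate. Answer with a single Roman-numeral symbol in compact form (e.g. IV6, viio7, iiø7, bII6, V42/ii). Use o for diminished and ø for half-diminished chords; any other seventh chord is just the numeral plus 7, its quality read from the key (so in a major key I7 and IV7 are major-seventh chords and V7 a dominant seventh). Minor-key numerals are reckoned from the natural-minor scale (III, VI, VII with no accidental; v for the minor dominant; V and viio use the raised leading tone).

Stacked in thirds the chord is B#-D#-F##: a minor triad on B#.
B# is the second degree of A# minor. This is the minor supertonic, borrowed from the parallel major (the Dorian ii).
With F## in the bass the chord is in second inversion, so the figured bass is 64.

ii64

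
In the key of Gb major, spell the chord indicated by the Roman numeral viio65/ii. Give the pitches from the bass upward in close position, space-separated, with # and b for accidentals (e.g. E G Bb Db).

viio65/ii is a secondary leading-tone chord. The target ii is Ab in Gb major; the applied chord is rooted a semitone below, on G.
Building a fully diminished seventh chord on G gives G-Bb-Db-Fb.
The figured bass 65 indicates first inversion, placing the third (Bb) in the bass: Bb-Db-Fb-G.

Bb Db Fb G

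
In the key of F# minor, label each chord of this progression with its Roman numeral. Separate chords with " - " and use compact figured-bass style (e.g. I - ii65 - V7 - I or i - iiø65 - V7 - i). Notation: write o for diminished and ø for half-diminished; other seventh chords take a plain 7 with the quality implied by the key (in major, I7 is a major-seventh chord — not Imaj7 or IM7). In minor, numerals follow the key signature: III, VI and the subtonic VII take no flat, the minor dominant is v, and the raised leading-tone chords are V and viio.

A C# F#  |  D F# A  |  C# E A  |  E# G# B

A-C#-F#: minor triad on F# = scale degree 1 → i6.
D-F#-A has root D, degree 6 in F# minor, so VI.
C#-E-A: major triad on A = scale degree 3 → III6.
E#-G#-B: diminished triad on E# = scale degree 7 → viio.

i6 - VI - III6 - viio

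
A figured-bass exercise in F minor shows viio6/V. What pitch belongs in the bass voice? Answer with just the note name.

D

The applied chord viio6/V is rooted on B: B-D-F.
The figure 6 means first inversion — the third is in the bass.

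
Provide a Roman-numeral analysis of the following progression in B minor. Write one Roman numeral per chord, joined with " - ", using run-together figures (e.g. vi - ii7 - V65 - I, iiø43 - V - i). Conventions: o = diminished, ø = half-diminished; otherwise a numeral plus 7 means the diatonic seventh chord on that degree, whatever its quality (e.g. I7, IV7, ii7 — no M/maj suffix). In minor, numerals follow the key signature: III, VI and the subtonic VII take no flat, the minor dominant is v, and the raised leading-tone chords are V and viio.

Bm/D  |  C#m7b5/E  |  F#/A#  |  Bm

i6 - iiø65 - V6 - i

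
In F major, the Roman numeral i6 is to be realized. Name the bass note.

Ab

i in F major has root F; the chord is F-Ab-C.
The figure 6 means first inversion — the third is in the bass.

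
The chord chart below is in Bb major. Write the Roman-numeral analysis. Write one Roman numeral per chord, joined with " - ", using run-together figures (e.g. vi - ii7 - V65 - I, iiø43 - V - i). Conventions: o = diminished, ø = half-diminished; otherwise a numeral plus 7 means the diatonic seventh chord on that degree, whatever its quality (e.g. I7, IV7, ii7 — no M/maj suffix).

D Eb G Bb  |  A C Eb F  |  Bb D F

D-Eb-G-Bb: root Eb is the subdominant; major seventh chord there is IV42.
A-C-Eb-F: root F is the dominant; dominant seventh chord there is V65.
Bb-D-F: root Bb is the tonic; major triad there is I.

IV42 - V65 - I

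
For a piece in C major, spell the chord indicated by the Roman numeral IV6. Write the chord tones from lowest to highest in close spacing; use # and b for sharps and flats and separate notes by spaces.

A C F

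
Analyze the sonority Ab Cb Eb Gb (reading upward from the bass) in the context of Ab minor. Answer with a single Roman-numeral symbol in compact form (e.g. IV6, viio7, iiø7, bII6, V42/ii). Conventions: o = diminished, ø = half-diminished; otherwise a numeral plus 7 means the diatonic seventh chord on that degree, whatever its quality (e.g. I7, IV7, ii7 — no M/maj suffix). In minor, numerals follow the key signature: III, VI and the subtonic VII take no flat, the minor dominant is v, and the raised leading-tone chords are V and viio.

i7

The pitches Ab-Cb-Eb-Gb form a minor seventh chord rooted on Ab.
In Ab minor, Ab is the tonic; the diatonic minor seventh chord there is i7.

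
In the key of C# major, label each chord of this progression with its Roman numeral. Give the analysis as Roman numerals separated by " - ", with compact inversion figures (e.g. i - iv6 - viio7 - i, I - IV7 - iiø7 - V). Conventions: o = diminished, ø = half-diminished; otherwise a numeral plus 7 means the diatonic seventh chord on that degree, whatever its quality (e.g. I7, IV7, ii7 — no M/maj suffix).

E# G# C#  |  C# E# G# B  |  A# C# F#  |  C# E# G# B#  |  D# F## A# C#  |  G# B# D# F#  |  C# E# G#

E#-G#-C# has root C#, degree 1 in C# major, so I6.
C#-E#-G#-B: chromatic; C# is V of IV, so V7/IV.
A#-C#-F#: root F# is the subdominant; major triad there is IV6.
C#-E#-G#-B#: major seventh chord on C# = scale degree 1 → I7.
D#-F##-A#-C#: chromatic; D# is V of V, so V7/V.
G#-B#-D#-F#: dominant seventh chord on G# = scale degree 5 → V7.
C#-E#-G# has root C#, degree 1 in C# major, so I.

I6 - V7/IV - IV6 - I7 - V7/V - V7 - I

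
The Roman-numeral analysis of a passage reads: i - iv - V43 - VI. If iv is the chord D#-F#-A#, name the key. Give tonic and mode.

iv is given as D#-F#-A# — a minor triad with root D#.
iv on D# implies D# is the subdominant; that puts the tonic at A#, and the lowercase numeral fits minor mode.

A# minor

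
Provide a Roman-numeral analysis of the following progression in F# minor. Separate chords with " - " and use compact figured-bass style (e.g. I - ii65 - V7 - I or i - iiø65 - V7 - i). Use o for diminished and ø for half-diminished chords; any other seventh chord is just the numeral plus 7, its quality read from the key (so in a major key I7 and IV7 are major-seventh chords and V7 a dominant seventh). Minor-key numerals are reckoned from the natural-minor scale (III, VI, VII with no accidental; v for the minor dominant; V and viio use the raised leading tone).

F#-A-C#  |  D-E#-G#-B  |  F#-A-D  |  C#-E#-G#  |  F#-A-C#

i - viio42 - VI6 - V - i

F#-A-C#: root F# is the tonic; minor triad there is i.
D-E#-G#-B: root E# is the leading tone; fully diminished seventh chord there is viio42.
F#-A-D: major triad on D = scale degree 6 → VI6.
C#-E#-G#: major triad on C# = scale degree 5 → V.
F#-A-C# has root F#, degree 1 in F# minor, so i.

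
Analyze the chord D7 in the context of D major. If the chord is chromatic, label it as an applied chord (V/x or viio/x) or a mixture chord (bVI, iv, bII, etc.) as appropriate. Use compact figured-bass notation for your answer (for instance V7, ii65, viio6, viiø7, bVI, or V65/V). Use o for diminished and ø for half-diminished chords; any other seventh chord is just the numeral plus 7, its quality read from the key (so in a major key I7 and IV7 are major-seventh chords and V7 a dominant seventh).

V7/IV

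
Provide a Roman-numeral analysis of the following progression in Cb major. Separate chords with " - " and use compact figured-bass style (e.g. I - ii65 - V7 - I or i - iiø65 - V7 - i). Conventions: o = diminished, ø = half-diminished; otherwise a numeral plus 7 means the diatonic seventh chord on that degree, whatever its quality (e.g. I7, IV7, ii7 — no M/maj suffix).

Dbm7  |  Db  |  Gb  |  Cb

ii7 - V/V - V - I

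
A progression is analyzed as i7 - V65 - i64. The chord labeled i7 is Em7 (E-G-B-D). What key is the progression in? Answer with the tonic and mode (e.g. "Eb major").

E minor

i7 is given as E-G-B-D — a minor seventh chord with root E.
If E is scale degree 1 and the mode makes that degree carry a minor seventh chord, the tonic is E and the mode is minor.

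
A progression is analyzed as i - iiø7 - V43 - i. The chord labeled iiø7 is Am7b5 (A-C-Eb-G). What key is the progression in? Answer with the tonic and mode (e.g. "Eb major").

iiø7 is given as A-C-Eb-G — a half-diminished seventh chord with root A.
Counting down one scale step from A places the tonic on G; a half-diminished seventh chord on degree 2 is diatonic only in minor.

G minor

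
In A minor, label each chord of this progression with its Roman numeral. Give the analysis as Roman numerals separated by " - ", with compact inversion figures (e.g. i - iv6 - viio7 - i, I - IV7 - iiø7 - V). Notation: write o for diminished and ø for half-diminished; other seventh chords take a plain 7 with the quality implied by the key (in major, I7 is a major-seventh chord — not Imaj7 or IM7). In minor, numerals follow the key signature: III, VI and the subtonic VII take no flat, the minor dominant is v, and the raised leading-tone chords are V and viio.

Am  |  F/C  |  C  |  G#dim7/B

Am: root A is the tonic; minor triad there is i.
F/C: major triad on F = scale degree 6 → VI64.
C: root C is the mediant; major triad there is III.
G#dim7/B has root G#, degree 7 in A minor, so viio65.

i - VI64 - III - viio65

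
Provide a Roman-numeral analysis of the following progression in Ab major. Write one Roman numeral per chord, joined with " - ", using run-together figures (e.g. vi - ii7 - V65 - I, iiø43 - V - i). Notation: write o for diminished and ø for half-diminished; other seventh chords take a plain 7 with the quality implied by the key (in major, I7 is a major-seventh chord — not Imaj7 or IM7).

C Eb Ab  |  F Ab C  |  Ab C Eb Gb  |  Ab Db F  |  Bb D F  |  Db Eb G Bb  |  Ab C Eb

I6 - vi - V7/IV - IV64 - V/V - V42 - I

C-Eb-Ab: root Ab is the tonic; major triad there is I6.
F-Ab-C: root F is the submediant; minor triad there is vi.
Ab-C-Eb-Gb is the secondary dominant of IV (dominant seventh chord on Ab): V7/IV.
Ab-Db-F has root Db, degree 4 in Ab major, so IV64.
Bb-D-F is the secondary dominant of V (major triad on Bb): V/V.
Db-Eb-G-Bb: dominant seventh chord on Eb = scale degree 5 → V42.
Ab-C-Eb: major triad on Ab = scale degree 1 → I.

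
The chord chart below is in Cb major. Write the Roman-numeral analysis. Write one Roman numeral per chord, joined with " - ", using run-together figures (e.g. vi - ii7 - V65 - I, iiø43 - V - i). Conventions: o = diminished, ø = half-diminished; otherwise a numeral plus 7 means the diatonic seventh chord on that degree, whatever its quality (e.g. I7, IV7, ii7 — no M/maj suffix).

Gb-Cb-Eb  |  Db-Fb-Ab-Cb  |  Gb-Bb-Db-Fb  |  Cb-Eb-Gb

Gb-Cb-Eb: major triad on Cb = scale degree 1 → I64.
Db-Fb-Ab-Cb: root Db is the supertonic; minor seventh chord there is ii7.
Gb-Bb-Db-Fb: dominant seventh chord on Gb = scale degree 5 → V7.
Cb-Eb-Gb has root Cb, degree 1 in Cb major, so I.

I64 - ii7 - V7 - I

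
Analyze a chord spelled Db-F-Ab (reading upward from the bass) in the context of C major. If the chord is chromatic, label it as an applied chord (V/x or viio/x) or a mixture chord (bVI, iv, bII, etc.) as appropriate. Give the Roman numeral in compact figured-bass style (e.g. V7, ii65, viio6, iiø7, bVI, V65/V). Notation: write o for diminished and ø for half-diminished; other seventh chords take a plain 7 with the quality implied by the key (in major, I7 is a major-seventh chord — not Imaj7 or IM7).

The pitches Db-F-Ab form a major triad rooted on Db.
Db is the lowered second degree of C major (diatonic 2 would be D). This is the Neapolitan chord — a major triad on the lowered second degree.

bII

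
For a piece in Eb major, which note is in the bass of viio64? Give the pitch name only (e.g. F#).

Ab

viio in Eb major has root D; the chord is D-F-Ab.
The figure 64 means second inversion — the fifth is in the bass.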